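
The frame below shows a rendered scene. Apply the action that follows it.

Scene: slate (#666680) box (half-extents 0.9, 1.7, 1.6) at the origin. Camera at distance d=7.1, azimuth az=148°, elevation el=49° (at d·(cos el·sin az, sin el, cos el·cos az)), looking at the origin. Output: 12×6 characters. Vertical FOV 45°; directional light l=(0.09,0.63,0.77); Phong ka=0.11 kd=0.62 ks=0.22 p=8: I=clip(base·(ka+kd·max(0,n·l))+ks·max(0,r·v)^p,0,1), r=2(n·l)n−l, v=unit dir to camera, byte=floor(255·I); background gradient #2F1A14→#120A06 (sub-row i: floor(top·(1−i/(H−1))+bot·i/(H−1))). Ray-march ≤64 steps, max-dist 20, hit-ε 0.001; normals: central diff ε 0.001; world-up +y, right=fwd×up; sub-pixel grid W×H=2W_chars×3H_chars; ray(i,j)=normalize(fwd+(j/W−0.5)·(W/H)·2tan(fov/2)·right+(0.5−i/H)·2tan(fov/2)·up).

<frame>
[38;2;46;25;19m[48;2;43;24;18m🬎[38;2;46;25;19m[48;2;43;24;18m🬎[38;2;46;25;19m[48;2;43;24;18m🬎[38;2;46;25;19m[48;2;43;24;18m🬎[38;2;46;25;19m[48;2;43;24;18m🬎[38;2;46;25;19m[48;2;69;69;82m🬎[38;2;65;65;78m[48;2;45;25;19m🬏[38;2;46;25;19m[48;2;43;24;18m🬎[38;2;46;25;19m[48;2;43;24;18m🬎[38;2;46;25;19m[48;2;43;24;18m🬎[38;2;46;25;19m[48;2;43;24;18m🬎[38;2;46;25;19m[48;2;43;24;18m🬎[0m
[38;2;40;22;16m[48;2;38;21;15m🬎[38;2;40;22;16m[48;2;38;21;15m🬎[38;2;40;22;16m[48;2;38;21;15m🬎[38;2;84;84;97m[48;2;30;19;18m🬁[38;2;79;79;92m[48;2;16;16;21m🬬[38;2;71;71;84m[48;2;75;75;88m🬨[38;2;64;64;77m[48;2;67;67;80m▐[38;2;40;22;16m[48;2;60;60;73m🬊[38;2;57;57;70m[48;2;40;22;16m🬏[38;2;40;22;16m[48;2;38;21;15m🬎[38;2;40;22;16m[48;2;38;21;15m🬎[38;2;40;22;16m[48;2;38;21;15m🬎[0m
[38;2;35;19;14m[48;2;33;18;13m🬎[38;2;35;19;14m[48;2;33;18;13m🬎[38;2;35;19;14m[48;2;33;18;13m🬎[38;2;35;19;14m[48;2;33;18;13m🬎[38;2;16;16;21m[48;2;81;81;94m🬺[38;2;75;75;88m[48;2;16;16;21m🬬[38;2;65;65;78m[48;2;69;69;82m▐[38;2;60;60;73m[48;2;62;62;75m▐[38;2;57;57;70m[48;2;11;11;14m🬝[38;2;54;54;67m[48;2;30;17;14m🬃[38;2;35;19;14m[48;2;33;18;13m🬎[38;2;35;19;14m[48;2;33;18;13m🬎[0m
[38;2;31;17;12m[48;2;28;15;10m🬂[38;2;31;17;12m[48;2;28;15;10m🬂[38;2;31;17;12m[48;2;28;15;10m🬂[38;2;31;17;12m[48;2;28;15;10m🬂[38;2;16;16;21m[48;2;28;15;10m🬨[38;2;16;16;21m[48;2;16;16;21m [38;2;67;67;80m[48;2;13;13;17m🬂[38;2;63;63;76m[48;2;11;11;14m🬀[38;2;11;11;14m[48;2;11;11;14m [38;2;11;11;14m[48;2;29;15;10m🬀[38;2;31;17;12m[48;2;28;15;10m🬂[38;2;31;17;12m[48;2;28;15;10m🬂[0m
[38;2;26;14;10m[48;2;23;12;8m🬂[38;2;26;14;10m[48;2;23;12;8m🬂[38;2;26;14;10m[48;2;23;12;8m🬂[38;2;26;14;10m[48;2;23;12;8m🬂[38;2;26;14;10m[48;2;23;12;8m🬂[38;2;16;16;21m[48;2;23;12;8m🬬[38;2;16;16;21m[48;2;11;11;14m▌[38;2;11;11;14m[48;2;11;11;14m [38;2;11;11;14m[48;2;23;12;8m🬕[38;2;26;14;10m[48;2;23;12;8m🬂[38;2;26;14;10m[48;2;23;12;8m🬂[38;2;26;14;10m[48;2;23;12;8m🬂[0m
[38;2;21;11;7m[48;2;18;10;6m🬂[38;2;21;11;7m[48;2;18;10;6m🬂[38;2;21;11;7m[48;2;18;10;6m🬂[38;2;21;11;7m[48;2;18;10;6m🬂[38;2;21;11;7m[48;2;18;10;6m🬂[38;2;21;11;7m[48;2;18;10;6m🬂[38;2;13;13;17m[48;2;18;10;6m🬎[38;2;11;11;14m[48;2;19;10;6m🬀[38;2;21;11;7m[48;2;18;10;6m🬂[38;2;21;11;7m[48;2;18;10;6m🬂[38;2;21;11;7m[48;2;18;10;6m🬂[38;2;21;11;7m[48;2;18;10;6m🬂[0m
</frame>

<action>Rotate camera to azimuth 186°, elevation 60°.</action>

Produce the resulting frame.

<frame>
[38;2;46;25;19m[48;2;43;24;18m🬎[38;2;46;25;19m[48;2;43;24;18m🬎[38;2;46;25;19m[48;2;43;24;18m🬎[38;2;46;25;19m[48;2;43;24;18m🬎[38;2;46;25;19m[48;2;43;24;18m🬎[38;2;46;25;19m[48;2;104;104;117m🬎[38;2;46;25;19m[48;2;105;105;118m🬎[38;2;46;25;19m[48;2;102;102;115m🬎[38;2;46;25;19m[48;2;43;24;18m🬎[38;2;46;25;19m[48;2;43;24;18m🬎[38;2;46;25;19m[48;2;43;24;18m🬎[38;2;46;25;19m[48;2;43;24;18m🬎[0m
[38;2;40;22;16m[48;2;38;21;15m🬎[38;2;40;22;16m[48;2;38;21;15m🬎[38;2;40;22;16m[48;2;38;21;15m🬎[38;2;40;22;16m[48;2;38;21;15m🬎[38;2;97;97;110m[48;2;40;22;16m🬦[38;2;102;102;115m[48;2;98;98;111m🬎[38;2;103;103;116m[48;2;99;99;112m🬆[38;2;100;100;113m[48;2;96;96;109m🬆[38;2;40;22;16m[48;2;38;21;15m🬎[38;2;40;22;16m[48;2;38;21;15m🬎[38;2;40;22;16m[48;2;38;21;15m🬎[38;2;40;22;16m[48;2;38;21;15m🬎[0m
[38;2;35;19;14m[48;2;33;18;13m🬎[38;2;35;19;14m[48;2;33;18;13m🬎[38;2;35;19;14m[48;2;33;18;13m🬎[38;2;35;19;14m[48;2;33;18;13m🬎[38;2;87;87;100m[48;2;35;19;14m🬷[38;2;93;93;106m[48;2;86;86;99m🬎[38;2;94;94;107m[48;2;88;88;101m🬆[38;2;92;92;105m[48;2;86;86;99m🬆[38;2;35;19;14m[48;2;33;18;13m🬎[38;2;35;19;14m[48;2;33;18;13m🬎[38;2;35;19;14m[48;2;33;18;13m🬎[38;2;35;19;14m[48;2;33;18;13m🬎[0m
[38;2;31;17;12m[48;2;28;15;10m🬂[38;2;31;17;12m[48;2;28;15;10m🬂[38;2;31;17;12m[48;2;28;15;10m🬂[38;2;31;17;12m[48;2;28;15;10m🬂[38;2;79;79;92m[48;2;73;73;86m🬊[38;2;80;80;93m[48;2;73;73;86m🬎[38;2;82;82;95m[48;2;76;76;89m🬂[38;2;79;79;92m[48;2;73;73;86m🬆[38;2;31;17;12m[48;2;28;15;10m🬂[38;2;31;17;12m[48;2;28;15;10m🬂[38;2;31;17;12m[48;2;28;15;10m🬂[38;2;31;17;12m[48;2;28;15;10m🬂[0m
[38;2;26;14;10m[48;2;23;12;8m🬂[38;2;26;14;10m[48;2;23;12;8m🬂[38;2;26;14;10m[48;2;23;12;8m🬂[38;2;26;14;10m[48;2;23;12;8m🬂[38;2;11;11;14m[48;2;23;12;8m🬨[38;2;11;11;14m[48;2;11;11;14m [38;2;11;11;14m[48;2;11;11;14m [38;2;11;11;14m[48;2;23;12;8m🬕[38;2;26;14;10m[48;2;23;12;8m🬂[38;2;26;14;10m[48;2;23;12;8m🬂[38;2;26;14;10m[48;2;23;12;8m🬂[38;2;26;14;10m[48;2;23;12;8m🬂[0m
[38;2;21;11;7m[48;2;18;10;6m🬂[38;2;21;11;7m[48;2;18;10;6m🬂[38;2;21;11;7m[48;2;18;10;6m🬂[38;2;21;11;7m[48;2;18;10;6m🬂[38;2;21;11;7m[48;2;18;10;6m🬂[38;2;11;11;14m[48;2;18;10;6m🬂[38;2;11;11;14m[48;2;18;10;6m🬂[38;2;11;11;14m[48;2;19;10;6m🬀[38;2;21;11;7m[48;2;18;10;6m🬂[38;2;21;11;7m[48;2;18;10;6m🬂[38;2;21;11;7m[48;2;18;10;6m🬂[38;2;21;11;7m[48;2;18;10;6m🬂[0m
</frame>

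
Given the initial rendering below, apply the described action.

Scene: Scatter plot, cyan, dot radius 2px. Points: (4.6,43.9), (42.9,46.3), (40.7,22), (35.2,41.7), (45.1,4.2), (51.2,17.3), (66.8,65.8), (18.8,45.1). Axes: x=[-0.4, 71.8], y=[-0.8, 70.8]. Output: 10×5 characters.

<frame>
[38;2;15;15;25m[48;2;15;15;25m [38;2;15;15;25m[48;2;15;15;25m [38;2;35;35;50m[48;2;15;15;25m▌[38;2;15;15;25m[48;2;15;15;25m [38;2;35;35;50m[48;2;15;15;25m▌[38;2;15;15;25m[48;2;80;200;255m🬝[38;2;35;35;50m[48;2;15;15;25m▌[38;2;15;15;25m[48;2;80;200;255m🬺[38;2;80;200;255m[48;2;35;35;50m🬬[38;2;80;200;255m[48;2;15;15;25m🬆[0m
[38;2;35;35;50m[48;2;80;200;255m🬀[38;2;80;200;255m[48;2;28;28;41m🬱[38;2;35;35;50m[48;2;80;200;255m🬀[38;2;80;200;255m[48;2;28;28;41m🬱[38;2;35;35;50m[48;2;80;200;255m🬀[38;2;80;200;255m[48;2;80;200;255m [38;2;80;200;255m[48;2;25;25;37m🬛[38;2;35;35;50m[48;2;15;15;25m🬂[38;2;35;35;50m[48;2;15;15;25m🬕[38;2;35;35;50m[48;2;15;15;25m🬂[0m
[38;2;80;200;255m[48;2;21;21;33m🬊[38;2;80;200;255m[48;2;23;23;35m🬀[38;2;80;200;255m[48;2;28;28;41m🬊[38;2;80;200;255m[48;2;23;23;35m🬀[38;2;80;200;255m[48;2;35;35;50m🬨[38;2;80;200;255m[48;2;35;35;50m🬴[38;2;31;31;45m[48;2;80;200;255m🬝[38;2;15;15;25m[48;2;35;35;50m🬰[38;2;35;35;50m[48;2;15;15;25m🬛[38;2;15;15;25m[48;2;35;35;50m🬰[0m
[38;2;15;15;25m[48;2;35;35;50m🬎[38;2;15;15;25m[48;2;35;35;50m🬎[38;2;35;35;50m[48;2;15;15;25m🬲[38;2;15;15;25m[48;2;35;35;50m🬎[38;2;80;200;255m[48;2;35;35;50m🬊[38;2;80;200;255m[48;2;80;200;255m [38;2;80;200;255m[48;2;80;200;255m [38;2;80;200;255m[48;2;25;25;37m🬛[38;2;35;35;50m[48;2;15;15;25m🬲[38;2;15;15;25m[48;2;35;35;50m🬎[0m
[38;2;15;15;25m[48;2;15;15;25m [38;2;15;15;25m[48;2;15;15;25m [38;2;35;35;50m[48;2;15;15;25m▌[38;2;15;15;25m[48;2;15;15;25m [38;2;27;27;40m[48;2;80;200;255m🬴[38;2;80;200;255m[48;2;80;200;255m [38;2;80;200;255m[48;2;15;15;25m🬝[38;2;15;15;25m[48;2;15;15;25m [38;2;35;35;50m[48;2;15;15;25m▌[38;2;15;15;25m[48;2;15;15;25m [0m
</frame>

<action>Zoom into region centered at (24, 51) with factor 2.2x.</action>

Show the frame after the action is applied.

<frame>
[38;2;15;15;25m[48;2;15;15;25m [38;2;15;15;25m[48;2;15;15;25m [38;2;35;35;50m[48;2;15;15;25m▌[38;2;15;15;25m[48;2;15;15;25m [38;2;35;35;50m[48;2;15;15;25m▌[38;2;15;15;25m[48;2;15;15;25m [38;2;35;35;50m[48;2;15;15;25m▌[38;2;15;15;25m[48;2;15;15;25m [38;2;35;35;50m[48;2;15;15;25m▌[38;2;15;15;25m[48;2;15;15;25m [0m
[38;2;35;35;50m[48;2;15;15;25m🬂[38;2;35;35;50m[48;2;15;15;25m🬂[38;2;35;35;50m[48;2;15;15;25m🬕[38;2;35;35;50m[48;2;15;15;25m🬂[38;2;35;35;50m[48;2;15;15;25m🬕[38;2;35;35;50m[48;2;15;15;25m🬂[38;2;35;35;50m[48;2;15;15;25m🬕[38;2;35;35;50m[48;2;15;15;25m🬂[38;2;35;35;50m[48;2;15;15;25m🬕[38;2;35;35;50m[48;2;15;15;25m🬂[0m
[38;2;15;15;25m[48;2;35;35;50m🬰[38;2;15;15;25m[48;2;35;35;50m🬰[38;2;31;31;45m[48;2;80;200;255m🬝[38;2;21;21;33m[48;2;80;200;255m🬊[38;2;35;35;50m[48;2;15;15;25m🬛[38;2;15;15;25m[48;2;35;35;50m🬰[38;2;35;35;50m[48;2;15;15;25m🬛[38;2;15;15;25m[48;2;35;35;50m🬰[38;2;35;35;50m[48;2;15;15;25m🬛[38;2;15;15;25m[48;2;35;35;50m🬰[0m
[38;2;15;15;25m[48;2;35;35;50m🬎[38;2;15;15;25m[48;2;35;35;50m🬎[38;2;80;200;255m[48;2;35;35;50m🬊[38;2;80;200;255m[48;2;35;35;50m🬝[38;2;80;200;255m[48;2;27;27;40m🬀[38;2;15;15;25m[48;2;35;35;50m🬎[38;2;27;27;40m[48;2;80;200;255m🬝[38;2;15;15;25m[48;2;80;200;255m🬀[38;2;21;21;33m[48;2;80;200;255m🬊[38;2;15;15;25m[48;2;35;35;50m🬎[0m
[38;2;15;15;25m[48;2;15;15;25m [38;2;15;15;25m[48;2;15;15;25m [38;2;35;35;50m[48;2;15;15;25m▌[38;2;15;15;25m[48;2;15;15;25m [38;2;35;35;50m[48;2;15;15;25m▌[38;2;15;15;25m[48;2;15;15;25m [38;2;35;35;50m[48;2;15;15;25m▌[38;2;80;200;255m[48;2;15;15;25m🬊[38;2;80;200;255m[48;2;23;23;35m🬀[38;2;15;15;25m[48;2;15;15;25m [0m
</frame>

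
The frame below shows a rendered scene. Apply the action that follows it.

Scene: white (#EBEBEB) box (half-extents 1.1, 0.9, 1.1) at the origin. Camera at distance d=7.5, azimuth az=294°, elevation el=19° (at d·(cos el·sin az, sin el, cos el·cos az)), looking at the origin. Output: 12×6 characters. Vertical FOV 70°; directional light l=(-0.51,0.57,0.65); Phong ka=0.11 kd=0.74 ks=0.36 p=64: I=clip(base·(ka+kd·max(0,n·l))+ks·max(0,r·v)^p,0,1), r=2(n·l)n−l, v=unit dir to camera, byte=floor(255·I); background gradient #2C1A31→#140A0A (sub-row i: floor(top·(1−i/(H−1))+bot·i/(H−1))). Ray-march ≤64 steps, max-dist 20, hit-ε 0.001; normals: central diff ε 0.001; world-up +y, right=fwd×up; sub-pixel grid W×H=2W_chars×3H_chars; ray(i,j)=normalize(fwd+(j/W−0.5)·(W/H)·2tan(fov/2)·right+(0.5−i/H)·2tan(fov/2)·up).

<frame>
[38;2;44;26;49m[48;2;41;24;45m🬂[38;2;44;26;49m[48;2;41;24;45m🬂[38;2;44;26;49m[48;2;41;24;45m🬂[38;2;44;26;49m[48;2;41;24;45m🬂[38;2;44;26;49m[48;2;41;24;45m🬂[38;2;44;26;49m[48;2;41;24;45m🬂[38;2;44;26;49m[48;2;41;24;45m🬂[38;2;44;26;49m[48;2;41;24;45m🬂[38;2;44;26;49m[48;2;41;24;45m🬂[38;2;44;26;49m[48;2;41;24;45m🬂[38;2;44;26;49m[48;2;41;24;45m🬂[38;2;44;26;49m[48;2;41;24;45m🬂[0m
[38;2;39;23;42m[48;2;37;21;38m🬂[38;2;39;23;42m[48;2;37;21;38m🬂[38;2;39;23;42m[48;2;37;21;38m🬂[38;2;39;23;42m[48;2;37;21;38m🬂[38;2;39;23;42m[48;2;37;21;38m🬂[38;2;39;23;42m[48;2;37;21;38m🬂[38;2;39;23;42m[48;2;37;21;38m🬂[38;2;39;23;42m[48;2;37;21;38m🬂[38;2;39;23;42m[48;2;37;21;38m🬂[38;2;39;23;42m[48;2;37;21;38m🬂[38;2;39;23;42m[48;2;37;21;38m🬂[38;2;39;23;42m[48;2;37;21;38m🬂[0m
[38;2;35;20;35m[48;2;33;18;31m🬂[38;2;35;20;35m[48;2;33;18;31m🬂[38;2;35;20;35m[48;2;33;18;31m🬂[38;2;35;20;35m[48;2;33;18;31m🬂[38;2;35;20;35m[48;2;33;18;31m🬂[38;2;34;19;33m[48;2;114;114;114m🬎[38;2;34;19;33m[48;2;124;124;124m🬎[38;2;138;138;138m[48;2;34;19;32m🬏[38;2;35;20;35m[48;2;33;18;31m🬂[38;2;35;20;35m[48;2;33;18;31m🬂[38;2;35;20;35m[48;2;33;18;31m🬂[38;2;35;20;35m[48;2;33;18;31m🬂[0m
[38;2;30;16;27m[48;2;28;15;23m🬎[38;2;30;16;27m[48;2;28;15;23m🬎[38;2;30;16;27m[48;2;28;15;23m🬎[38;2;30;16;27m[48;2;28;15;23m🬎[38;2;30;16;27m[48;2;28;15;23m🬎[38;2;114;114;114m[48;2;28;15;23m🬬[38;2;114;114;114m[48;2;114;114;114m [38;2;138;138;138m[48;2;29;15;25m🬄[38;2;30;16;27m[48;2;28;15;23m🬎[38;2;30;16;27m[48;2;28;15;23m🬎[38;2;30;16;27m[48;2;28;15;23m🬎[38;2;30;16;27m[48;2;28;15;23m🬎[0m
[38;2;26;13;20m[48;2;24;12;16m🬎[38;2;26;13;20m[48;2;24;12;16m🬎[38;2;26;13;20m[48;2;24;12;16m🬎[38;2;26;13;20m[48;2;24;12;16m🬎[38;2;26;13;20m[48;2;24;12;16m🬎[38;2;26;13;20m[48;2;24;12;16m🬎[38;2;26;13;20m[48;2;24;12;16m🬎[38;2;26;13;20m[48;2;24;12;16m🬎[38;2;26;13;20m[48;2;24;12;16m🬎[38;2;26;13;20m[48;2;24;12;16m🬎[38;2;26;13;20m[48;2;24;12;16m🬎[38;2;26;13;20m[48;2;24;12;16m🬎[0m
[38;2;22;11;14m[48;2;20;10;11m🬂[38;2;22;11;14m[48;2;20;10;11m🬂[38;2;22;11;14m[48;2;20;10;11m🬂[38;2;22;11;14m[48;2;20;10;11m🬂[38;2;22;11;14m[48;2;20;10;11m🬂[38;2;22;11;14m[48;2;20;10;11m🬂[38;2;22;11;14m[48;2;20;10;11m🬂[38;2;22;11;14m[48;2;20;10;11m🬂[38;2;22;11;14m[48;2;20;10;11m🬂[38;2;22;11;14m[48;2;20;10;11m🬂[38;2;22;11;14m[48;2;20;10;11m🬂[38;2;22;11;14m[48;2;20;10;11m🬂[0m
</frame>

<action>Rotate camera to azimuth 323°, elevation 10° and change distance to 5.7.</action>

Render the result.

<frame>
[38;2;44;26;49m[48;2;41;24;45m🬂[38;2;44;26;49m[48;2;41;24;45m🬂[38;2;44;26;49m[48;2;41;24;45m🬂[38;2;44;26;49m[48;2;41;24;45m🬂[38;2;44;26;49m[48;2;41;24;45m🬂[38;2;44;26;49m[48;2;41;24;45m🬂[38;2;44;26;49m[48;2;41;24;45m🬂[38;2;44;26;49m[48;2;41;24;45m🬂[38;2;44;26;49m[48;2;41;24;45m🬂[38;2;44;26;49m[48;2;41;24;45m🬂[38;2;44;26;49m[48;2;41;24;45m🬂[38;2;44;26;49m[48;2;41;24;45m🬂[0m
[38;2;39;23;42m[48;2;37;21;38m🬂[38;2;39;23;42m[48;2;37;21;38m🬂[38;2;39;23;42m[48;2;37;21;38m🬂[38;2;39;23;42m[48;2;37;21;38m🬂[38;2;39;23;42m[48;2;37;21;38m🬂[38;2;39;23;42m[48;2;37;21;38m🬂[38;2;39;23;42m[48;2;37;21;38m🬂[38;2;39;23;42m[48;2;37;21;38m🬂[38;2;39;23;42m[48;2;37;21;38m🬂[38;2;39;23;42m[48;2;37;21;38m🬂[38;2;39;23;42m[48;2;37;21;38m🬂[38;2;39;23;42m[48;2;37;21;38m🬂[0m
[38;2;35;20;35m[48;2;33;18;31m🬂[38;2;35;20;35m[48;2;33;18;31m🬂[38;2;35;20;35m[48;2;33;18;31m🬂[38;2;35;20;35m[48;2;33;18;31m🬂[38;2;114;114;114m[48;2;34;19;33m🬦[38;2;114;114;114m[48;2;34;19;34m🬱[38;2;34;19;34m[48;2;138;138;138m🬆[38;2;35;20;35m[48;2;138;138;138m🬂[38;2;35;20;35m[48;2;33;18;31m🬂[38;2;35;20;35m[48;2;33;18;31m🬂[38;2;35;20;35m[48;2;33;18;31m🬂[38;2;35;20;35m[48;2;33;18;31m🬂[0m
[38;2;30;16;27m[48;2;28;15;23m🬎[38;2;30;16;27m[48;2;28;15;23m🬎[38;2;30;16;27m[48;2;28;15;23m🬎[38;2;30;16;27m[48;2;28;15;23m🬎[38;2;114;114;114m[48;2;29;15;25m🬉[38;2;114;114;114m[48;2;114;114;114m [38;2;138;138;138m[48;2;138;138;138m [38;2;138;138;138m[48;2;138;138;138m [38;2;30;16;27m[48;2;28;15;23m🬎[38;2;30;16;27m[48;2;28;15;23m🬎[38;2;30;16;27m[48;2;28;15;23m🬎[38;2;30;16;27m[48;2;28;15;23m🬎[0m
[38;2;26;13;20m[48;2;24;12;16m🬎[38;2;26;13;20m[48;2;24;12;16m🬎[38;2;26;13;20m[48;2;24;12;16m🬎[38;2;26;13;20m[48;2;24;12;16m🬎[38;2;26;13;20m[48;2;24;12;16m🬎[38;2;114;114;114m[48;2;25;12;18m🬁[38;2;138;138;138m[48;2;25;12;18m🬀[38;2;26;13;20m[48;2;24;12;16m🬎[38;2;26;13;20m[48;2;24;12;16m🬎[38;2;26;13;20m[48;2;24;12;16m🬎[38;2;26;13;20m[48;2;24;12;16m🬎[38;2;26;13;20m[48;2;24;12;16m🬎[0m
[38;2;22;11;14m[48;2;20;10;11m🬂[38;2;22;11;14m[48;2;20;10;11m🬂[38;2;22;11;14m[48;2;20;10;11m🬂[38;2;22;11;14m[48;2;20;10;11m🬂[38;2;22;11;14m[48;2;20;10;11m🬂[38;2;22;11;14m[48;2;20;10;11m🬂[38;2;22;11;14m[48;2;20;10;11m🬂[38;2;22;11;14m[48;2;20;10;11m🬂[38;2;22;11;14m[48;2;20;10;11m🬂[38;2;22;11;14m[48;2;20;10;11m🬂[38;2;22;11;14m[48;2;20;10;11m🬂[38;2;22;11;14m[48;2;20;10;11m🬂[0m
</frame>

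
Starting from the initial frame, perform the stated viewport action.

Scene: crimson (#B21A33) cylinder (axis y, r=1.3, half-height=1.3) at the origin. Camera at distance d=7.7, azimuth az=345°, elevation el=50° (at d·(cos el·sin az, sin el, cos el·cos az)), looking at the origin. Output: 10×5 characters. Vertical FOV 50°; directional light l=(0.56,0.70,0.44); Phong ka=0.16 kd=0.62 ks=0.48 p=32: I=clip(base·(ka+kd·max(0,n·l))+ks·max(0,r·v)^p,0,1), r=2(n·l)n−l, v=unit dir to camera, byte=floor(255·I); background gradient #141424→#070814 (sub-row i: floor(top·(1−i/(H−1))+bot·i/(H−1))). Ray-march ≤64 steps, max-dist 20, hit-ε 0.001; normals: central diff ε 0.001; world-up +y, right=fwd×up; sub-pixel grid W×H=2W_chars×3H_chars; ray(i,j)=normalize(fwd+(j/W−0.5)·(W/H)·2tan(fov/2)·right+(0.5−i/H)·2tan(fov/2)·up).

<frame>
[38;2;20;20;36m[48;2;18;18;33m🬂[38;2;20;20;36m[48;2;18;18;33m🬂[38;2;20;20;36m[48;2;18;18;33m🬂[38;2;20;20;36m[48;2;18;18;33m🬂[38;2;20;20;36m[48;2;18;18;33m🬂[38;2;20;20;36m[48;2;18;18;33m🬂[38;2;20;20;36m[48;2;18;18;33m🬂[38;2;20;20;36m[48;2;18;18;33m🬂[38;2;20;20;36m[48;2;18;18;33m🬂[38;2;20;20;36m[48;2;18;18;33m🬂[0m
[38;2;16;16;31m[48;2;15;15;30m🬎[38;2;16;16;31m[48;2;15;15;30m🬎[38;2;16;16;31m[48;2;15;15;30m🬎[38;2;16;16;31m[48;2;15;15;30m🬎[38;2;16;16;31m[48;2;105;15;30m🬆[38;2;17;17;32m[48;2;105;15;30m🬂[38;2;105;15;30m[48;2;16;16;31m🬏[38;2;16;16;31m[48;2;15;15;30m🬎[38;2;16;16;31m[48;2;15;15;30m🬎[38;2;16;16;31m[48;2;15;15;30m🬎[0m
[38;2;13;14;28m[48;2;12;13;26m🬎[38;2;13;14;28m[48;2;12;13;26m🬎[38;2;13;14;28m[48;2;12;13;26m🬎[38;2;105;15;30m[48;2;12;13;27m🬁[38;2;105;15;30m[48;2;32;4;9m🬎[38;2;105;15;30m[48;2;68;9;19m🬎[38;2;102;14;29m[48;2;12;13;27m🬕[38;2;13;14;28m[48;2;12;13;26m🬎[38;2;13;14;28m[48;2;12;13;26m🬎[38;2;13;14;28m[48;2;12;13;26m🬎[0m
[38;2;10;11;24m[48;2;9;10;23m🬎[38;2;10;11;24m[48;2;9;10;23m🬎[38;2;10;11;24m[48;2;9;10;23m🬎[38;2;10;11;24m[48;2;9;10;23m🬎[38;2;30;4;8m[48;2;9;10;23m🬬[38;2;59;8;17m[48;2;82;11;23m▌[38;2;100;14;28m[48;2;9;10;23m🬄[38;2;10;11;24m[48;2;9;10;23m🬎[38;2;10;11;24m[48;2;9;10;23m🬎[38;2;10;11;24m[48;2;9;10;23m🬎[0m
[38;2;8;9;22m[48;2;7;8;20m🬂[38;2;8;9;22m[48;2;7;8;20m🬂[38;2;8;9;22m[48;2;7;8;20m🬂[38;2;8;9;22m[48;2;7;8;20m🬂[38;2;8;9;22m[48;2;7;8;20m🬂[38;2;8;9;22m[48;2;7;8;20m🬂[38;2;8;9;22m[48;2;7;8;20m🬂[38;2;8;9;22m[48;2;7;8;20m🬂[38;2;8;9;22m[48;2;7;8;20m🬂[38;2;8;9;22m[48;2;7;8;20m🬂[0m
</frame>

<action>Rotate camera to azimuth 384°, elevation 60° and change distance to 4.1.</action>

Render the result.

<frame>
[38;2;20;20;36m[48;2;18;18;33m🬂[38;2;20;20;36m[48;2;18;18;33m🬂[38;2;19;19;34m[48;2;105;15;30m🬝[38;2;20;20;36m[48;2;105;15;30m🬂[38;2;105;15;30m[48;2;105;15;30m [38;2;105;15;30m[48;2;105;15;30m [38;2;105;15;30m[48;2;20;20;36m🬺[38;2;105;15;30m[48;2;19;19;35m🬱[38;2;20;20;36m[48;2;18;18;33m🬂[38;2;20;20;36m[48;2;18;18;33m🬂[0m
[38;2;16;16;31m[48;2;15;15;30m🬎[38;2;105;15;30m[48;2;16;16;31m🬦[38;2;105;15;30m[48;2;105;15;30m [38;2;105;15;30m[48;2;105;15;30m [38;2;105;15;30m[48;2;105;15;30m [38;2;105;15;30m[48;2;105;15;30m [38;2;105;15;30m[48;2;105;15;30m [38;2;105;15;30m[48;2;105;15;30m [38;2;105;15;30m[48;2;17;17;32m🬺[38;2;16;16;31m[48;2;15;15;30m🬎[0m
[38;2;13;14;28m[48;2;12;13;26m🬎[38;2;105;15;30m[48;2;12;13;27m🬁[38;2;105;15;30m[48;2;105;15;30m [38;2;105;15;30m[48;2;105;15;30m [38;2;105;15;30m[48;2;105;15;30m [38;2;105;15;30m[48;2;105;15;30m [38;2;105;15;30m[48;2;105;15;30m [38;2;105;15;30m[48;2;105;15;30m [38;2;105;15;30m[48;2;12;13;27m🬕[38;2;13;14;28m[48;2;12;13;26m🬎[0m
[38;2;10;11;24m[48;2;9;10;23m🬎[38;2;10;11;24m[48;2;9;10;23m🬎[38;2;105;15;30m[48;2;9;10;23m🬁[38;2;105;15;30m[48;2;68;9;19m🬊[38;2;105;15;30m[48;2;90;12;25m🬎[38;2;105;15;30m[48;2;99;14;28m🬎[38;2;104;15;30m[48;2;106;15;30m🬝[38;2;105;15;30m[48;2;9;10;23m🬕[38;2;10;11;24m[48;2;9;10;23m🬎[38;2;10;11;24m[48;2;9;10;23m🬎[0m
[38;2;8;9;22m[48;2;7;8;20m🬂[38;2;8;9;22m[48;2;7;8;20m🬂[38;2;8;9;22m[48;2;7;8;20m🬂[38;2;68;9;19m[48;2;7;8;20m🬁[38;2;85;12;24m[48;2;7;8;20m🬎[38;2;99;14;28m[48;2;7;8;20m🬎[38;2;105;15;30m[48;2;7;8;20m🬆[38;2;8;9;22m[48;2;7;8;20m🬂[38;2;8;9;22m[48;2;7;8;20m🬂[38;2;8;9;22m[48;2;7;8;20m🬂[0m
</frame>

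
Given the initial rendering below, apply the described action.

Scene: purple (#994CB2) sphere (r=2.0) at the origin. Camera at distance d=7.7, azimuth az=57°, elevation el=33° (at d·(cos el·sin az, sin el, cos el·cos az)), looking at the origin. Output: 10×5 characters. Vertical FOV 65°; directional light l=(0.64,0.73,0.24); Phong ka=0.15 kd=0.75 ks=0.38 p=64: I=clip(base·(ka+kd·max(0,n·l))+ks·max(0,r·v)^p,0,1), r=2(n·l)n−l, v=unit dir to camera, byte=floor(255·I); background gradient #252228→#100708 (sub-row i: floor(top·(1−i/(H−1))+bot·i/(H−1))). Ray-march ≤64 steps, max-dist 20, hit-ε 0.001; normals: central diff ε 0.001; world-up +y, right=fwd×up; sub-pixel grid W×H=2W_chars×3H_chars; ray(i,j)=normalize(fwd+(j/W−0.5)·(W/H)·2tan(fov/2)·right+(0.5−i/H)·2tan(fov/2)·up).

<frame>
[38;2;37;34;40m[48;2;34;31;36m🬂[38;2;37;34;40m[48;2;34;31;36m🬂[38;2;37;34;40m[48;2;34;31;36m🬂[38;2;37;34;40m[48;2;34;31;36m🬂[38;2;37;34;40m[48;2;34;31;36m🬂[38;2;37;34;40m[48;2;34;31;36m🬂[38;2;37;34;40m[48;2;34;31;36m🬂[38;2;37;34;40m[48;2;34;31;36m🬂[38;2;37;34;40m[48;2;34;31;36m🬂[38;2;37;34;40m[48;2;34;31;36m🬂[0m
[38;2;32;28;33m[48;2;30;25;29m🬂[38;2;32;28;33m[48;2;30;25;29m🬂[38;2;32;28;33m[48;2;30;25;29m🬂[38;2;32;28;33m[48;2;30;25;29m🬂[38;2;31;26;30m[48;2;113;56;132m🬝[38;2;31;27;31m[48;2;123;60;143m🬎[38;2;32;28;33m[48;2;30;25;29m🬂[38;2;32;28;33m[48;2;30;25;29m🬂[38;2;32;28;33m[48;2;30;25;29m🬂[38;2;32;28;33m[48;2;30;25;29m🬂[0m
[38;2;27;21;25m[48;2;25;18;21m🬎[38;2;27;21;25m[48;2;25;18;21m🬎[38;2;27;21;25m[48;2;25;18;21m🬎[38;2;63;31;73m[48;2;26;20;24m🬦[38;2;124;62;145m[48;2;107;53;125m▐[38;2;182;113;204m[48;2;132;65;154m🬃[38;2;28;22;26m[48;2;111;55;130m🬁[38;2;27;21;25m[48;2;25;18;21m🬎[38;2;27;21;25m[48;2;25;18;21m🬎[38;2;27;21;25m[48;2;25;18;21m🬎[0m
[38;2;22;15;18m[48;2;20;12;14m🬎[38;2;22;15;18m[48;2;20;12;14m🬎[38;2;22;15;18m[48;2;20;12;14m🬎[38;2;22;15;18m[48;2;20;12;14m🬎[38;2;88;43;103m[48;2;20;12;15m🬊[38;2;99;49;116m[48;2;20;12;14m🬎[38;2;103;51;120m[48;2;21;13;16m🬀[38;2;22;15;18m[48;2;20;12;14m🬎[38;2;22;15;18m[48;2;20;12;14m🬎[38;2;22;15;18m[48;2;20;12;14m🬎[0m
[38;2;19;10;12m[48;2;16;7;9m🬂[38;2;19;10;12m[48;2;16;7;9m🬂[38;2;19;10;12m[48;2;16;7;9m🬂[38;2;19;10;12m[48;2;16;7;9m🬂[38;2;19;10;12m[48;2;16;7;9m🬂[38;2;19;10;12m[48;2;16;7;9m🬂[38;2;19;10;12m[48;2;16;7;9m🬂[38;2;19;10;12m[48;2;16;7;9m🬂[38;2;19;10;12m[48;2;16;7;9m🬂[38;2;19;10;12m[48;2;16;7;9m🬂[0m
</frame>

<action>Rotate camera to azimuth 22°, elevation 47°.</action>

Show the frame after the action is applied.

<frame>
[38;2;37;34;40m[48;2;34;31;36m🬂[38;2;37;34;40m[48;2;34;31;36m🬂[38;2;37;34;40m[48;2;34;31;36m🬂[38;2;37;34;40m[48;2;34;31;36m🬂[38;2;37;34;40m[48;2;34;31;36m🬂[38;2;37;34;40m[48;2;34;31;36m🬂[38;2;37;34;40m[48;2;34;31;36m🬂[38;2;37;34;40m[48;2;34;31;36m🬂[38;2;37;34;40m[48;2;34;31;36m🬂[38;2;37;34;40m[48;2;34;31;36m🬂[0m
[38;2;32;28;33m[48;2;30;25;29m🬂[38;2;32;28;33m[48;2;30;25;29m🬂[38;2;32;28;33m[48;2;30;25;29m🬂[38;2;32;28;33m[48;2;30;25;29m🬂[38;2;31;26;30m[48;2;87;43;101m🬝[38;2;31;27;31m[48;2;113;55;131m🬎[38;2;32;28;33m[48;2;30;25;29m🬂[38;2;32;28;33m[48;2;30;25;29m🬂[38;2;32;28;33m[48;2;30;25;29m🬂[38;2;32;28;33m[48;2;30;25;29m🬂[0m
[38;2;27;21;25m[48;2;25;18;21m🬎[38;2;27;21;25m[48;2;25;18;21m🬎[38;2;27;21;25m[48;2;25;18;21m🬎[38;2;26;20;24m[48;2;23;11;27m🬕[38;2;75;37;87m[48;2;102;50;118m▌[38;2;190;123;211m[48;2;123;61;143m🬇[38;2;28;22;26m[48;2;128;63;150m🬁[38;2;27;21;25m[48;2;25;18;21m🬎[38;2;27;21;25m[48;2;25;18;21m🬎[38;2;27;21;25m[48;2;25;18;21m🬎[0m
[38;2;22;15;18m[48;2;20;12;14m🬎[38;2;22;15;18m[48;2;20;12;14m🬎[38;2;22;15;18m[48;2;20;12;14m🬎[38;2;22;15;18m[48;2;20;12;14m🬎[38;2;69;34;80m[48;2;20;12;15m🬊[38;2;100;49;116m[48;2;20;12;14m🬎[38;2;119;59;139m[48;2;21;13;16m🬀[38;2;22;15;18m[48;2;20;12;14m🬎[38;2;22;15;18m[48;2;20;12;14m🬎[38;2;22;15;18m[48;2;20;12;14m🬎[0m
[38;2;19;10;12m[48;2;16;7;9m🬂[38;2;19;10;12m[48;2;16;7;9m🬂[38;2;19;10;12m[48;2;16;7;9m🬂[38;2;19;10;12m[48;2;16;7;9m🬂[38;2;19;10;12m[48;2;16;7;9m🬂[38;2;19;10;12m[48;2;16;7;9m🬂[38;2;19;10;12m[48;2;16;7;9m🬂[38;2;19;10;12m[48;2;16;7;9m🬂[38;2;19;10;12m[48;2;16;7;9m🬂[38;2;19;10;12m[48;2;16;7;9m🬂[0m
</frame>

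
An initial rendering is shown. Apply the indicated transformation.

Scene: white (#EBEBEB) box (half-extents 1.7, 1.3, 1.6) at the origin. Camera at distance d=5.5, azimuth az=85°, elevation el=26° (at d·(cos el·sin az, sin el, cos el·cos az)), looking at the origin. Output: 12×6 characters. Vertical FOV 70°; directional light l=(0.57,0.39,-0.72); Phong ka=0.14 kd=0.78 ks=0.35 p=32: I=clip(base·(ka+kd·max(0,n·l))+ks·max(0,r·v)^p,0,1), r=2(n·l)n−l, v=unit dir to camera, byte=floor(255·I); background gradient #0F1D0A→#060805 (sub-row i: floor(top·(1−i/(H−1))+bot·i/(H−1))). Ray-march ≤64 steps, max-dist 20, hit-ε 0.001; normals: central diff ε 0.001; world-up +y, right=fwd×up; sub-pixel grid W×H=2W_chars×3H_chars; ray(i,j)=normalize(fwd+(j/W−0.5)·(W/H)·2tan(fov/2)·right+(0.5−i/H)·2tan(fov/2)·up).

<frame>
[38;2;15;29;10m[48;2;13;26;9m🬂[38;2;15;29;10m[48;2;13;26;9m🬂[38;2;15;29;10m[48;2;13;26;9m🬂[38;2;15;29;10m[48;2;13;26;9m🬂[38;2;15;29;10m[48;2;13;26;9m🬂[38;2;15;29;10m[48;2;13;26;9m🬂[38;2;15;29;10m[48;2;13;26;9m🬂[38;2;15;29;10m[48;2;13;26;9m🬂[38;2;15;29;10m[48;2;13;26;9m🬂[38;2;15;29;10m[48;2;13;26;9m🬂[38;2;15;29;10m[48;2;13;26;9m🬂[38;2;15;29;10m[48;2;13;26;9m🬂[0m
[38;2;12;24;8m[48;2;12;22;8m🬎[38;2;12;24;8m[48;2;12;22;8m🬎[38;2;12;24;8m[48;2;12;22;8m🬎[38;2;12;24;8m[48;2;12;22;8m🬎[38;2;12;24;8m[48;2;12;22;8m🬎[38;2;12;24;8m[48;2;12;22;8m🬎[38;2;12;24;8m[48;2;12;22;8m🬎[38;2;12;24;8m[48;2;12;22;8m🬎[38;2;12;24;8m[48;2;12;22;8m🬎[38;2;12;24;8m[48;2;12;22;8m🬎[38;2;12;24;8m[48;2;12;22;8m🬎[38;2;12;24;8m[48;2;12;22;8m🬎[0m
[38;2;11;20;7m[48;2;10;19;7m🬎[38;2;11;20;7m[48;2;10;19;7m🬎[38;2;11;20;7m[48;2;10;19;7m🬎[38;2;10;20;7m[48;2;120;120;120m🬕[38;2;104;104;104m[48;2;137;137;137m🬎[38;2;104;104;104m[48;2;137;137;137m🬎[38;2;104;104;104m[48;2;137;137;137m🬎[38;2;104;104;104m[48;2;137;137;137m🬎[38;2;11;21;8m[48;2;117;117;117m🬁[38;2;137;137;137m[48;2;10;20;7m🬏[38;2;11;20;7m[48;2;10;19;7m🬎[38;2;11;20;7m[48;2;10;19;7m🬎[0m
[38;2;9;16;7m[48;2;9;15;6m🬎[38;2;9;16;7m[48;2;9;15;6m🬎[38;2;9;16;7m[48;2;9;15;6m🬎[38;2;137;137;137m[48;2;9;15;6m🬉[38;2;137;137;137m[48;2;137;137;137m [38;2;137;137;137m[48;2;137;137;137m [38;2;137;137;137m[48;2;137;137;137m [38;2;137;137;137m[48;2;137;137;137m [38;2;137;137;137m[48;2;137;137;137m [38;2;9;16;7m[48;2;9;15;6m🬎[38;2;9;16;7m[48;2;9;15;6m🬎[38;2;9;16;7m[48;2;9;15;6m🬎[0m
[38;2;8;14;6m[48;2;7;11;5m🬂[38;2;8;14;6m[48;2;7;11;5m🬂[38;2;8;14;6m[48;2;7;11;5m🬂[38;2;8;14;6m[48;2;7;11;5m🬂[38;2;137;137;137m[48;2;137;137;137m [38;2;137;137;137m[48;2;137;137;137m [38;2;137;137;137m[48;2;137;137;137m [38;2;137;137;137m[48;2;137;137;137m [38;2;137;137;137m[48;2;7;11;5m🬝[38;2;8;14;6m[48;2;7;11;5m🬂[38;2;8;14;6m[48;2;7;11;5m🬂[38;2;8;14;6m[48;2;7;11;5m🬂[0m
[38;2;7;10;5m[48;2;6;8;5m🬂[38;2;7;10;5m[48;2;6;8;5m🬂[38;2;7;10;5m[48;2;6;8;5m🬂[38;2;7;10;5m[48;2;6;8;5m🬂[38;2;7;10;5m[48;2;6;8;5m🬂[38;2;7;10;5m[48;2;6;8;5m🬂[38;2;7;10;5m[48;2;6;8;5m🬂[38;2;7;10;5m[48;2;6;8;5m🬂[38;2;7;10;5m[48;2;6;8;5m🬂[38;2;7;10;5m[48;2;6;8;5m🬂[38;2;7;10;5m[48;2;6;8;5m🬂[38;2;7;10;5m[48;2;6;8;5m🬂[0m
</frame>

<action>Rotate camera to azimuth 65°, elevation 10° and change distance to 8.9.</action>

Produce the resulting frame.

<frame>
[38;2;15;29;10m[48;2;13;26;9m🬂[38;2;15;29;10m[48;2;13;26;9m🬂[38;2;15;29;10m[48;2;13;26;9m🬂[38;2;15;29;10m[48;2;13;26;9m🬂[38;2;15;29;10m[48;2;13;26;9m🬂[38;2;15;29;10m[48;2;13;26;9m🬂[38;2;15;29;10m[48;2;13;26;9m🬂[38;2;15;29;10m[48;2;13;26;9m🬂[38;2;15;29;10m[48;2;13;26;9m🬂[38;2;15;29;10m[48;2;13;26;9m🬂[38;2;15;29;10m[48;2;13;26;9m🬂[38;2;15;29;10m[48;2;13;26;9m🬂[0m
[38;2;12;24;8m[48;2;12;22;8m🬎[38;2;12;24;8m[48;2;12;22;8m🬎[38;2;12;24;8m[48;2;12;22;8m🬎[38;2;12;24;8m[48;2;12;22;8m🬎[38;2;12;24;8m[48;2;12;22;8m🬎[38;2;12;24;8m[48;2;12;22;8m🬎[38;2;12;24;8m[48;2;12;22;8m🬎[38;2;12;24;8m[48;2;12;22;8m🬎[38;2;12;24;8m[48;2;12;22;8m🬎[38;2;12;24;8m[48;2;12;22;8m🬎[38;2;12;24;8m[48;2;12;22;8m🬎[38;2;12;24;8m[48;2;12;22;8m🬎[0m
[38;2;11;20;7m[48;2;10;19;7m🬎[38;2;11;20;7m[48;2;10;19;7m🬎[38;2;11;20;7m[48;2;10;19;7m🬎[38;2;11;20;7m[48;2;10;19;7m🬎[38;2;11;20;7m[48;2;10;19;7m🬎[38;2;15;22;12m[48;2;137;137;137m🬝[38;2;11;20;7m[48;2;137;137;137m🬎[38;2;11;20;7m[48;2;137;137;137m🬎[38;2;11;20;7m[48;2;10;19;7m🬎[38;2;11;20;7m[48;2;10;19;7m🬎[38;2;11;20;7m[48;2;10;19;7m🬎[38;2;11;20;7m[48;2;10;19;7m🬎[0m
[38;2;9;16;7m[48;2;9;15;6m🬎[38;2;9;16;7m[48;2;9;15;6m🬎[38;2;9;16;7m[48;2;9;15;6m🬎[38;2;9;16;7m[48;2;9;15;6m🬎[38;2;9;16;7m[48;2;9;15;6m🬎[38;2;32;32;32m[48;2;137;137;137m▌[38;2;137;137;137m[48;2;137;137;137m [38;2;137;137;137m[48;2;137;137;137m [38;2;9;16;7m[48;2;9;15;6m🬎[38;2;9;16;7m[48;2;9;15;6m🬎[38;2;9;16;7m[48;2;9;15;6m🬎[38;2;9;16;7m[48;2;9;15;6m🬎[0m
[38;2;8;14;6m[48;2;7;11;5m🬂[38;2;8;14;6m[48;2;7;11;5m🬂[38;2;8;14;6m[48;2;7;11;5m🬂[38;2;8;14;6m[48;2;7;11;5m🬂[38;2;8;14;6m[48;2;7;11;5m🬂[38;2;137;137;137m[48;2;7;12;5m🬁[38;2;8;14;6m[48;2;7;11;5m🬂[38;2;8;14;6m[48;2;7;11;5m🬂[38;2;8;14;6m[48;2;7;11;5m🬂[38;2;8;14;6m[48;2;7;11;5m🬂[38;2;8;14;6m[48;2;7;11;5m🬂[38;2;8;14;6m[48;2;7;11;5m🬂[0m
[38;2;7;10;5m[48;2;6;8;5m🬂[38;2;7;10;5m[48;2;6;8;5m🬂[38;2;7;10;5m[48;2;6;8;5m🬂[38;2;7;10;5m[48;2;6;8;5m🬂[38;2;7;10;5m[48;2;6;8;5m🬂[38;2;7;10;5m[48;2;6;8;5m🬂[38;2;7;10;5m[48;2;6;8;5m🬂[38;2;7;10;5m[48;2;6;8;5m🬂[38;2;7;10;5m[48;2;6;8;5m🬂[38;2;7;10;5m[48;2;6;8;5m🬂[38;2;7;10;5m[48;2;6;8;5m🬂[38;2;7;10;5m[48;2;6;8;5m🬂[0m
</frame>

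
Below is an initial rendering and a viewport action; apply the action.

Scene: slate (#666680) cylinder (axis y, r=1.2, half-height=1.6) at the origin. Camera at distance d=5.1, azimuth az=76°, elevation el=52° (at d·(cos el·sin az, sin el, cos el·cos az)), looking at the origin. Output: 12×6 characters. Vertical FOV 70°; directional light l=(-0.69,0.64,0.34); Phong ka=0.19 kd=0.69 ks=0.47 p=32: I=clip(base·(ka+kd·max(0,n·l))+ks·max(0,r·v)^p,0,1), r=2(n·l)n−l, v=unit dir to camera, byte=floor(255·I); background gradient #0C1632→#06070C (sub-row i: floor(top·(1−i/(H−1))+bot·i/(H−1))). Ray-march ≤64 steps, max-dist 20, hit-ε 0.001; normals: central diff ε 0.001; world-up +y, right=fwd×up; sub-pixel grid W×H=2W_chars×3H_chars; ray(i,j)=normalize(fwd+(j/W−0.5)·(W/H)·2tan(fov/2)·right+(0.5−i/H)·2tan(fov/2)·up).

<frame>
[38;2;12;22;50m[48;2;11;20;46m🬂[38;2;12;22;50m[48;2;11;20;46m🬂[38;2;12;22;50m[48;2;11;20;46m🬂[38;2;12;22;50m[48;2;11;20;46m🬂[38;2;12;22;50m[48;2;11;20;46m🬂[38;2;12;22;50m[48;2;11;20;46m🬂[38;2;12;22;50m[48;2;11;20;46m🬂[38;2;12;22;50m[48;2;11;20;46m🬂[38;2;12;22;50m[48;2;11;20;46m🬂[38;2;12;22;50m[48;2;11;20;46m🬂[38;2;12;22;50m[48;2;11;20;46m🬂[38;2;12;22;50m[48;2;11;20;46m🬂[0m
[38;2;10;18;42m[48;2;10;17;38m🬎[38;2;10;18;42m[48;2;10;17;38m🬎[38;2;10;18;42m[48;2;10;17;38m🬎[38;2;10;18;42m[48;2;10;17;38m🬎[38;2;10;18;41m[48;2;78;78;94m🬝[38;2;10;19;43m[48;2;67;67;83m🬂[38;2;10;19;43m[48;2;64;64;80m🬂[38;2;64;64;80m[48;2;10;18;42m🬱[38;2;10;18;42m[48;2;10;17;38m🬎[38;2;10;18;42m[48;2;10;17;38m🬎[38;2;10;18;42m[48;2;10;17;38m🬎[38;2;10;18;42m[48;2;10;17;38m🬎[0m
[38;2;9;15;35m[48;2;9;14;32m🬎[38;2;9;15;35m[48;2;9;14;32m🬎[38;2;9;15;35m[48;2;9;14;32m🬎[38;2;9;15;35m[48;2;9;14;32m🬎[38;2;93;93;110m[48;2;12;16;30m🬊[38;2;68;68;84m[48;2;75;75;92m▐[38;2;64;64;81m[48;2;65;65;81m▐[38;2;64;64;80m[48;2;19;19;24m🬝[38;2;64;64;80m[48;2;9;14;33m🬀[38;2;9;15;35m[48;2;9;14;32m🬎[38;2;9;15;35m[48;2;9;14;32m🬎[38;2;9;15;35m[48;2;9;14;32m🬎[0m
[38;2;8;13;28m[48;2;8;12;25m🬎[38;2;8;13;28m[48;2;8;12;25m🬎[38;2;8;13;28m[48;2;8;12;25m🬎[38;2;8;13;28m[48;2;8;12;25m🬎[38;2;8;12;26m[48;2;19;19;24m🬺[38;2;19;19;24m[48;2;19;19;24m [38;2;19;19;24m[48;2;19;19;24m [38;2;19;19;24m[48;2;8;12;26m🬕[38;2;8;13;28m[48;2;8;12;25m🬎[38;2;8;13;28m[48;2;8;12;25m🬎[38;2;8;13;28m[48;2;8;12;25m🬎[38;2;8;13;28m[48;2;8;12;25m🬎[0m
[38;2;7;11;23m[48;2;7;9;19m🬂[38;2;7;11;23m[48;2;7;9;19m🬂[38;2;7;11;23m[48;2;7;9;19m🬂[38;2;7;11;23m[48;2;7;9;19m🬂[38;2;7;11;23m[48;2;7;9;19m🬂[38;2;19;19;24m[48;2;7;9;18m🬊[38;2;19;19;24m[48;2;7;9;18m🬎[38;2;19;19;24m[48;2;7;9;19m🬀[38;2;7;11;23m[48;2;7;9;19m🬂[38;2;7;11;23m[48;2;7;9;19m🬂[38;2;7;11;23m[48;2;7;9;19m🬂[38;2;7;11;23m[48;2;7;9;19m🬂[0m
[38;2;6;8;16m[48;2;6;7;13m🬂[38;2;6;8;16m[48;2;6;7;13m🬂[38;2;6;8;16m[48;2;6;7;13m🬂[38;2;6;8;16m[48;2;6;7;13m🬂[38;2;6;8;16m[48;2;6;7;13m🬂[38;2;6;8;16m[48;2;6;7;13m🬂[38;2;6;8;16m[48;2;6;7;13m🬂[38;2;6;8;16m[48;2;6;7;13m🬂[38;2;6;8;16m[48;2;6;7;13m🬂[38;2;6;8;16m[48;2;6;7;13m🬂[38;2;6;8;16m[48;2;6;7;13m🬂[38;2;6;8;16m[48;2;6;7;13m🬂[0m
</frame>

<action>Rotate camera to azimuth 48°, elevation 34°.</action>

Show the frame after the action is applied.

<frame>
[38;2;12;22;50m[48;2;11;20;46m🬂[38;2;12;22;50m[48;2;11;20;46m🬂[38;2;12;22;50m[48;2;11;20;46m🬂[38;2;12;22;50m[48;2;11;20;46m🬂[38;2;12;22;50m[48;2;11;20;46m🬂[38;2;12;22;50m[48;2;11;20;46m🬂[38;2;12;22;50m[48;2;11;20;46m🬂[38;2;12;22;50m[48;2;11;20;46m🬂[38;2;12;22;50m[48;2;11;20;46m🬂[38;2;12;22;50m[48;2;11;20;46m🬂[38;2;12;22;50m[48;2;11;20;46m🬂[38;2;12;22;50m[48;2;11;20;46m🬂[0m
[38;2;10;18;42m[48;2;10;17;38m🬎[38;2;10;18;42m[48;2;10;17;38m🬎[38;2;10;18;42m[48;2;10;17;38m🬎[38;2;10;18;42m[48;2;10;17;38m🬎[38;2;10;18;41m[48;2;64;64;80m🬝[38;2;10;18;42m[48;2;64;64;80m🬎[38;2;10;18;42m[48;2;64;64;80m🬎[38;2;10;18;42m[48;2;64;64;80m🬎[38;2;10;18;42m[48;2;10;17;38m🬎[38;2;10;18;42m[48;2;10;17;38m🬎[38;2;10;18;42m[48;2;10;17;38m🬎[38;2;10;18;42m[48;2;10;17;38m🬎[0m
[38;2;9;15;35m[48;2;9;14;32m🬎[38;2;9;15;35m[48;2;9;14;32m🬎[38;2;9;15;35m[48;2;9;14;32m🬎[38;2;9;15;35m[48;2;9;14;32m🬎[38;2;9;15;34m[48;2;41;41;52m▌[38;2;64;64;80m[48;2;21;21;27m🬂[38;2;64;64;80m[48;2;19;19;24m🬂[38;2;64;64;80m[48;2;19;19;24m🬀[38;2;9;15;35m[48;2;9;14;32m🬎[38;2;9;15;35m[48;2;9;14;32m🬎[38;2;9;15;35m[48;2;9;14;32m🬎[38;2;9;15;35m[48;2;9;14;32m🬎[0m
[38;2;8;13;28m[48;2;8;12;25m🬎[38;2;8;13;28m[48;2;8;12;25m🬎[38;2;8;13;28m[48;2;8;12;25m🬎[38;2;8;13;28m[48;2;8;12;25m🬎[38;2;50;50;63m[48;2;8;12;26m🬁[38;2;19;19;24m[48;2;28;28;36m▐[38;2;19;19;24m[48;2;19;19;24m [38;2;19;19;24m[48;2;8;12;26m🬕[38;2;8;13;28m[48;2;8;12;25m🬎[38;2;8;13;28m[48;2;8;12;25m🬎[38;2;8;13;28m[48;2;8;12;25m🬎[38;2;8;13;28m[48;2;8;12;25m🬎[0m
[38;2;7;11;23m[48;2;7;9;19m🬂[38;2;7;11;23m[48;2;7;9;19m🬂[38;2;7;11;23m[48;2;7;9;19m🬂[38;2;7;11;23m[48;2;7;9;19m🬂[38;2;7;11;23m[48;2;7;9;19m🬂[38;2;35;35;44m[48;2;13;14;21m🬄[38;2;19;19;24m[48;2;7;9;18m🬝[38;2;19;19;24m[48;2;7;9;19m🬄[38;2;7;11;23m[48;2;7;9;19m🬂[38;2;7;11;23m[48;2;7;9;19m🬂[38;2;7;11;23m[48;2;7;9;19m🬂[38;2;7;11;23m[48;2;7;9;19m🬂[0m
[38;2;6;8;16m[48;2;6;7;13m🬂[38;2;6;8;16m[48;2;6;7;13m🬂[38;2;6;8;16m[48;2;6;7;13m🬂[38;2;6;8;16m[48;2;6;7;13m🬂[38;2;6;8;16m[48;2;6;7;13m🬂[38;2;6;8;16m[48;2;6;7;13m🬂[38;2;6;8;16m[48;2;6;7;13m🬂[38;2;6;8;16m[48;2;6;7;13m🬂[38;2;6;8;16m[48;2;6;7;13m🬂[38;2;6;8;16m[48;2;6;7;13m🬂[38;2;6;8;16m[48;2;6;7;13m🬂[38;2;6;8;16m[48;2;6;7;13m🬂[0m
</frame>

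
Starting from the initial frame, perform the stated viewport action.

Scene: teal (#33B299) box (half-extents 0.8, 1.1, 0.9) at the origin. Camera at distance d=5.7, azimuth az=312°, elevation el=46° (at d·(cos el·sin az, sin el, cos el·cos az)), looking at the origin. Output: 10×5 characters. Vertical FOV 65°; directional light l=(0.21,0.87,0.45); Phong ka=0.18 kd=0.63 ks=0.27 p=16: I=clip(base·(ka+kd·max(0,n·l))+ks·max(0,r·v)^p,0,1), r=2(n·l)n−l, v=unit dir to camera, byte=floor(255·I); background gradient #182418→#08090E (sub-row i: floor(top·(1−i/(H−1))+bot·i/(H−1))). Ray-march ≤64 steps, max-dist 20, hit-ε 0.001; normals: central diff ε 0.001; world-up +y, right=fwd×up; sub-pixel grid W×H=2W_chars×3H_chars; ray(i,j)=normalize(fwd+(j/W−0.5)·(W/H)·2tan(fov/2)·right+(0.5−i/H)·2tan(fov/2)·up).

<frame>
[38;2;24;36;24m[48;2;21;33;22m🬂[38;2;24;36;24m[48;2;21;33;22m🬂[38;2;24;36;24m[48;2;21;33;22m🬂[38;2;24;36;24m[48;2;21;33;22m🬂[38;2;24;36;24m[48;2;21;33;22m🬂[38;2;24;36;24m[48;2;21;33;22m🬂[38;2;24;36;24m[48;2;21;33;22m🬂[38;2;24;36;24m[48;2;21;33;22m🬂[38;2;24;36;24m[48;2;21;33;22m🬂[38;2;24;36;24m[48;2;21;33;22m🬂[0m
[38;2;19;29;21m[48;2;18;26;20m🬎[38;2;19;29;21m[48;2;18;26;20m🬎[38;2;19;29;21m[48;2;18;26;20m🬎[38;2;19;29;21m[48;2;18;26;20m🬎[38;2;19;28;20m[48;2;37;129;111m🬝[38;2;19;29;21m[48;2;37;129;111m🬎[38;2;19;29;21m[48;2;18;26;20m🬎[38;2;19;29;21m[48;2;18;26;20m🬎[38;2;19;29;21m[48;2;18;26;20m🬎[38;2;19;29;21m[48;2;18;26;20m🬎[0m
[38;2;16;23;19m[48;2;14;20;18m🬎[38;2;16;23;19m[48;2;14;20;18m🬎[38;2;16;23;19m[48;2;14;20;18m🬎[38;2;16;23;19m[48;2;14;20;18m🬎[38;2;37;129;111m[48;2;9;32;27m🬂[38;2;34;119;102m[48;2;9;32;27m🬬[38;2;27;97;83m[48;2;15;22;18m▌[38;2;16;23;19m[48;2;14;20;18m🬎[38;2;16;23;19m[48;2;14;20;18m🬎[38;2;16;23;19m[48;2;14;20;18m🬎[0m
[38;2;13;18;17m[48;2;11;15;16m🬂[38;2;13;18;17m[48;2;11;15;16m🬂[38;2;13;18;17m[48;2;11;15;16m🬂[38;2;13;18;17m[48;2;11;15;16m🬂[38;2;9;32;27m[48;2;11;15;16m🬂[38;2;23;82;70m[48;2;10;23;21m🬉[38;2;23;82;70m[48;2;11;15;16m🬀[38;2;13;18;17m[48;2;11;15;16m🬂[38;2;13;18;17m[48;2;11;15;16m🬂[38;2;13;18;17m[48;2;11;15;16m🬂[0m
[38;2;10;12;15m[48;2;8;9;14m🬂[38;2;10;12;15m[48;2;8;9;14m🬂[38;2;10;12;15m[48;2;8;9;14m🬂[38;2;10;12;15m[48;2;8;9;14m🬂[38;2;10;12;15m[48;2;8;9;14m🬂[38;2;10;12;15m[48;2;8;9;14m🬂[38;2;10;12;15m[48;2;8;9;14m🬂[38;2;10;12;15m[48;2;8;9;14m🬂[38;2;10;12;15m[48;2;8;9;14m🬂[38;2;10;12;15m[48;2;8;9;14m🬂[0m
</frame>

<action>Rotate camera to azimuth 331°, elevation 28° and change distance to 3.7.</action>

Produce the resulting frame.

<frame>
[38;2;24;36;24m[48;2;21;33;22m🬂[38;2;24;36;24m[48;2;21;33;22m🬂[38;2;24;36;24m[48;2;21;33;22m🬂[38;2;24;36;24m[48;2;21;33;22m🬂[38;2;24;36;24m[48;2;21;33;22m🬂[38;2;24;36;24m[48;2;21;33;22m🬂[38;2;24;36;24m[48;2;21;33;22m🬂[38;2;24;36;24m[48;2;21;33;22m🬂[38;2;24;36;24m[48;2;21;33;22m🬂[38;2;24;36;24m[48;2;21;33;22m🬂[0m
[38;2;19;29;21m[48;2;18;26;20m🬎[38;2;19;29;21m[48;2;18;26;20m🬎[38;2;19;29;21m[48;2;18;26;20m🬎[38;2;37;129;111m[48;2;17;29;22m🬇[38;2;16;30;23m[48;2;37;129;111m🬒[38;2;20;30;21m[48;2;30;105;90m🬂[38;2;20;30;21m[48;2;30;105;90m🬂[38;2;23;82;70m[48;2;19;28;20m🬏[38;2;19;29;21m[48;2;18;26;20m🬎[38;2;19;29;21m[48;2;18;26;20m🬎[0m
[38;2;16;23;19m[48;2;14;20;18m🬎[38;2;16;23;19m[48;2;14;20;18m🬎[38;2;16;23;19m[48;2;14;20;18m🬎[38;2;9;32;27m[48;2;15;22;18m▐[38;2;9;32;27m[48;2;23;82;70m▌[38;2;23;82;70m[48;2;23;82;70m [38;2;23;82;70m[48;2;23;82;70m [38;2;23;82;70m[48;2;15;22;18m▌[38;2;16;23;19m[48;2;14;20;18m🬎[38;2;16;23;19m[48;2;14;20;18m🬎[0m
[38;2;13;18;17m[48;2;11;15;16m🬂[38;2;13;18;17m[48;2;11;15;16m🬂[38;2;13;18;17m[48;2;11;15;16m🬂[38;2;9;32;27m[48;2;11;15;16m🬁[38;2;9;32;27m[48;2;23;82;70m▌[38;2;23;82;70m[48;2;23;82;70m [38;2;23;82;70m[48;2;23;82;70m [38;2;13;18;17m[48;2;11;15;16m🬂[38;2;13;18;17m[48;2;11;15;16m🬂[38;2;13;18;17m[48;2;11;15;16m🬂[0m
[38;2;10;12;15m[48;2;8;9;14m🬂[38;2;10;12;15m[48;2;8;9;14m🬂[38;2;10;12;15m[48;2;8;9;14m🬂[38;2;10;12;15m[48;2;8;9;14m🬂[38;2;23;82;70m[48;2;8;14;16m🬁[38;2;23;82;70m[48;2;8;9;14m🬂[38;2;10;12;15m[48;2;8;9;14m🬂[38;2;10;12;15m[48;2;8;9;14m🬂[38;2;10;12;15m[48;2;8;9;14m🬂[38;2;10;12;15m[48;2;8;9;14m🬂[0m
</frame>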